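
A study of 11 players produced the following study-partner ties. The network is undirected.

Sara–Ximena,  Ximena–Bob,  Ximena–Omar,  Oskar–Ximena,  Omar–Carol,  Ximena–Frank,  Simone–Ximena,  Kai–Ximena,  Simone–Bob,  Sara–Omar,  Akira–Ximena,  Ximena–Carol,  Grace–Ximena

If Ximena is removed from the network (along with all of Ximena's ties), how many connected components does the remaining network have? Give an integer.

Without Ximena, the remaining ties split the others into: {Frank}; {Carol, Omar, Sara}; {Kai}; {Grace}; {Bob, Simone}; {Akira}; {Oskar}.
That's 7 separate components.

7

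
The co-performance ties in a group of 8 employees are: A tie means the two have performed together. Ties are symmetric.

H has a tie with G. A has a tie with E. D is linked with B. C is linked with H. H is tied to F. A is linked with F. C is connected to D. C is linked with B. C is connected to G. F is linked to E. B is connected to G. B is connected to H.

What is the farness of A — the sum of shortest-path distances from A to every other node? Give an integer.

Distances from A: B:3, C:3, D:4, E:1, F:1, G:3, H:2.
Sum = 3 + 3 + 4 + 1 + 1 + 3 + 2 = 17.

17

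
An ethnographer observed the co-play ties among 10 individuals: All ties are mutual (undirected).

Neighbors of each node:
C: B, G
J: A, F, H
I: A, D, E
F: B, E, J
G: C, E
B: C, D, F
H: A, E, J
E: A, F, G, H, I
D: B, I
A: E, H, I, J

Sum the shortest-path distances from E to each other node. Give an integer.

Distances from E: A:1, B:2, C:2, D:2, F:1, G:1, H:1, I:1, J:2.
Sum = 1 + 2 + 2 + 2 + 1 + 1 + 1 + 1 + 2 = 13.

13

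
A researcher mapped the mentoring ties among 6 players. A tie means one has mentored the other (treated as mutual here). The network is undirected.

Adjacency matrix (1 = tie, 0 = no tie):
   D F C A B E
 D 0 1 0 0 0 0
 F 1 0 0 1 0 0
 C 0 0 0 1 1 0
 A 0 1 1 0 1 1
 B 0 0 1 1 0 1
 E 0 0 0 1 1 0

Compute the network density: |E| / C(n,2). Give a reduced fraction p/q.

There are 7 edges and 6 nodes, so the maximum possible is C(6,2) = 15.
Density = 7/15.

7/15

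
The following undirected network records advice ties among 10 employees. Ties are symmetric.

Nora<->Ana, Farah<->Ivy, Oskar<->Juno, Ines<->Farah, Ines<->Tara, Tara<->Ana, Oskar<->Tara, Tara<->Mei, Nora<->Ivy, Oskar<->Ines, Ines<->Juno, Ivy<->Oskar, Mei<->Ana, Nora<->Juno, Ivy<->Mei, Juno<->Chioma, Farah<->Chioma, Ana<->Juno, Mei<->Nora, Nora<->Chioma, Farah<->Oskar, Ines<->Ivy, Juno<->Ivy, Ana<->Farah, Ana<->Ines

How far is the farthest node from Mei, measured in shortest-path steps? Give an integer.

Distances from Mei: Ana:1, Chioma:2, Farah:2, Ines:2, Ivy:1, Juno:2, Nora:1, Oskar:2, Tara:1.
The largest is 2 (to Ines, Oskar, Chioma, Juno, and Farah), so the eccentricity of Mei is 2.

2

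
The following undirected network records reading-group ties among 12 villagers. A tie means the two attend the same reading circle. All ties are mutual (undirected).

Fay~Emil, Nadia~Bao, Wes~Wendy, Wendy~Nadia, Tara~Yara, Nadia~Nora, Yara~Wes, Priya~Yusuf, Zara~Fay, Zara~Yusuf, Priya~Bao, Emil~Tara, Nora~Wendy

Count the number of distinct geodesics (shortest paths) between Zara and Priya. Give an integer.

The shortest distance is 2, and the only length-2 path is Zara–Yusuf–Priya. So there is exactly 1 shortest path.

1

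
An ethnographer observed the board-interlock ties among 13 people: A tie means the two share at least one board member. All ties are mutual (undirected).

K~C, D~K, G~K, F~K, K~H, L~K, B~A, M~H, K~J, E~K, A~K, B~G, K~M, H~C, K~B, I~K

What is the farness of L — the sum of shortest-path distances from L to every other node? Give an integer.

23

Distances from L: A:2, B:2, C:2, D:2, E:2, F:2, G:2, H:2, I:2, J:2, K:1, M:2.
Sum = 2 + 2 + 2 + 2 + 2 + 2 + 2 + 2 + 2 + 2 + 1 + 2 = 23.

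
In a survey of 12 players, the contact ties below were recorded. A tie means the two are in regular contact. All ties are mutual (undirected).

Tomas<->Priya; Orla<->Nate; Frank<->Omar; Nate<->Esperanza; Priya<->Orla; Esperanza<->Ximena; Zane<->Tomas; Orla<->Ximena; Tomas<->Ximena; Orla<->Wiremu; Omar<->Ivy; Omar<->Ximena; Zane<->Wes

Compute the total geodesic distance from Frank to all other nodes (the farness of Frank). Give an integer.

Distances from Frank: Esperanza:3, Ivy:2, Nate:4, Omar:1, Orla:3, Priya:4, Tomas:3, Wes:5, Wiremu:4, Ximena:2, Zane:4.
Sum = 3 + 2 + 4 + 1 + 3 + 4 + 3 + 5 + 4 + 2 + 4 = 35.

35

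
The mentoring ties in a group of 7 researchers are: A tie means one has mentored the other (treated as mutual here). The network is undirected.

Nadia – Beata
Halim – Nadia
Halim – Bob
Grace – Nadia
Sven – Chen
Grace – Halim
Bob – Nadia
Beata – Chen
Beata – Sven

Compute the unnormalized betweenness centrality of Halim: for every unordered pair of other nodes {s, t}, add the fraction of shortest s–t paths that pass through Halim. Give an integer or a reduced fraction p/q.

Pairs whose geodesics pass through Halim — Grace–Bob: 1/2.
All other pairs contribute 0.
Summing the contributions gives betweenness(Halim) = 1/2.

1/2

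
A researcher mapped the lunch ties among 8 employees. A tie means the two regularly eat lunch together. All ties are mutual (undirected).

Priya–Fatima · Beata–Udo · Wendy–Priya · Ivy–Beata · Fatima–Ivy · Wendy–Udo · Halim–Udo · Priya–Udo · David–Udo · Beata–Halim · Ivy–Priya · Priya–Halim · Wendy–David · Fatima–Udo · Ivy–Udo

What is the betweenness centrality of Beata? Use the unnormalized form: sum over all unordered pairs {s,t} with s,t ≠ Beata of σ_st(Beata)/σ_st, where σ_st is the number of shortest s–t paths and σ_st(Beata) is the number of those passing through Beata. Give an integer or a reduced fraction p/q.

1/3

Pairs whose geodesics pass through Beata — Halim–Ivy: 1/3.
All other pairs contribute 0.
Summing the contributions gives betweenness(Beata) = 1/3.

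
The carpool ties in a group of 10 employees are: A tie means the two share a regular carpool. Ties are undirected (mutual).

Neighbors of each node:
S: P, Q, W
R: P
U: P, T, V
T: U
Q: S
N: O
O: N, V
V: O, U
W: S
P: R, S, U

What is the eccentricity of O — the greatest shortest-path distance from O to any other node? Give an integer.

5

Distances from O: N:1, P:3, Q:5, R:4, S:4, T:3, U:2, V:1, W:5.
The largest is 5 (to Q and W), so the eccentricity of O is 5.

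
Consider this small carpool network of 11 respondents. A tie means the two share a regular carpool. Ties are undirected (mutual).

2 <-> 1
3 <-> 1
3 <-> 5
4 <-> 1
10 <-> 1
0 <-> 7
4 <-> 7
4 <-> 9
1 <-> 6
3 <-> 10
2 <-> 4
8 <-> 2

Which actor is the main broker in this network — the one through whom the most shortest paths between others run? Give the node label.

1

Unnormalized betweenness of each node: 0:0, 1:27, 2:9, 3:9, 4:23, 5:0, 6:0, 7:9, 8:0, 9:0, 10:0.
1 has the largest value, 27, making it the main broker — the node through which the most shortest paths run.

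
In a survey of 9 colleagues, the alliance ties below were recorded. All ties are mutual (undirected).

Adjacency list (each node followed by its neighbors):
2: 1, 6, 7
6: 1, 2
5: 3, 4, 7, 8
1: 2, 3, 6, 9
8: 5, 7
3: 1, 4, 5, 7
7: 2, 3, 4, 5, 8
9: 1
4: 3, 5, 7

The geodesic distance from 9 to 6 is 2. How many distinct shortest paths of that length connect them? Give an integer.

The shortest distance is 2, and the only length-2 path is 9–1–6. So there is exactly 1 shortest path.

1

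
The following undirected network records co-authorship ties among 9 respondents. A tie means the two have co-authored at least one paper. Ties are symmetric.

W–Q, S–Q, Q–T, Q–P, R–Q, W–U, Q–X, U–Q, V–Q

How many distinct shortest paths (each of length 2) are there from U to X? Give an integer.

1

The shortest distance is 2, and the only length-2 path is U–Q–X. So there is exactly 1 shortest path.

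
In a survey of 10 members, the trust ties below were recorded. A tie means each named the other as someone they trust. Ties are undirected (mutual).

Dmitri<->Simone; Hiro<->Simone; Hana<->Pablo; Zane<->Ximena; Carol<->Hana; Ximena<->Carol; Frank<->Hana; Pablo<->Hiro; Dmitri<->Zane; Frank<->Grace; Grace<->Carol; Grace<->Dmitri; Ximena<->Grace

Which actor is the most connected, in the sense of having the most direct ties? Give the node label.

Grace

Degrees — Carol:3, Dmitri:3, Frank:2, Grace:4, Hana:3, Hiro:2, Pablo:2, Simone:2, Ximena:3, Zane:2.
The maximum is 4, attained only by Grace.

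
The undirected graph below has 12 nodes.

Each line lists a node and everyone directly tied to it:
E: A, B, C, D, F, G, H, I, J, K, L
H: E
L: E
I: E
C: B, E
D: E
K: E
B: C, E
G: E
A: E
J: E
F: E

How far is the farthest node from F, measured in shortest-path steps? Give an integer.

Distances from F: A:2, B:2, C:2, D:2, E:1, G:2, H:2, I:2, J:2, K:2, L:2.
The largest is 2 (to I, H, G, J, L, K, D, A, C, and B), so the eccentricity of F is 2.

2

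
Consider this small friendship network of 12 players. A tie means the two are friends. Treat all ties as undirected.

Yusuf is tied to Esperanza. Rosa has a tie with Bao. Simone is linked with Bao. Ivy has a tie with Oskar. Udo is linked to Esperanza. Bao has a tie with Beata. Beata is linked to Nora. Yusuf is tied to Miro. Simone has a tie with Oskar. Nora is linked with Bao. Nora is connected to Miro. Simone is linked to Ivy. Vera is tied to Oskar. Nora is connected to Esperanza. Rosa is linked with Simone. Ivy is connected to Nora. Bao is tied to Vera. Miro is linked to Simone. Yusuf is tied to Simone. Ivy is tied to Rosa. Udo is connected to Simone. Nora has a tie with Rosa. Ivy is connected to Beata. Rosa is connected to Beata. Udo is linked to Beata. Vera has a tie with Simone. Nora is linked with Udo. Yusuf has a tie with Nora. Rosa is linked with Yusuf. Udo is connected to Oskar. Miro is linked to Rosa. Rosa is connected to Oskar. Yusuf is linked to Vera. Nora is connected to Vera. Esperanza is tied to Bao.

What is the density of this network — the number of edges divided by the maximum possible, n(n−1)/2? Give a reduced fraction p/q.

There are 35 edges and 12 nodes, so the maximum possible is C(12,2) = 66.
Density = 35/66.

35/66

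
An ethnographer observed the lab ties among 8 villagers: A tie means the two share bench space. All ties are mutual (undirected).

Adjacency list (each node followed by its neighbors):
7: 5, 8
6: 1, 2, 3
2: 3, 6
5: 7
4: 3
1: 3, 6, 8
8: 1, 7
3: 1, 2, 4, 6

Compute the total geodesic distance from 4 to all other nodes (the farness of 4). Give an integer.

Distances from 4: 1:2, 2:2, 3:1, 5:5, 6:2, 7:4, 8:3.
Sum = 2 + 2 + 1 + 5 + 2 + 4 + 3 = 19.

19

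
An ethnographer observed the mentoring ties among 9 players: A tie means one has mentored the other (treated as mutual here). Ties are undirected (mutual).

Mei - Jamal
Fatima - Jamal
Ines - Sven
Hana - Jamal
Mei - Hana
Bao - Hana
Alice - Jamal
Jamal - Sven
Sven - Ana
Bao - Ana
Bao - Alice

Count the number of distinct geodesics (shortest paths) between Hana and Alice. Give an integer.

The shortest distance is 2. The length-2 paths are: Hana–Bao–Alice; Hana–Jamal–Alice.
That gives 2 distinct shortest paths.

2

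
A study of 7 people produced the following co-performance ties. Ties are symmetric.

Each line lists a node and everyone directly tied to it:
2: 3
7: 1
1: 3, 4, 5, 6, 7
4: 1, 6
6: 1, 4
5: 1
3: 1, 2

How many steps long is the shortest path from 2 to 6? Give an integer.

One shortest route is 2 – 3 – 1 – 6, which uses 3 edges, and at distance 2 from 2 we only reach {1}, which does not include 6. So d(2,6) = 3.

3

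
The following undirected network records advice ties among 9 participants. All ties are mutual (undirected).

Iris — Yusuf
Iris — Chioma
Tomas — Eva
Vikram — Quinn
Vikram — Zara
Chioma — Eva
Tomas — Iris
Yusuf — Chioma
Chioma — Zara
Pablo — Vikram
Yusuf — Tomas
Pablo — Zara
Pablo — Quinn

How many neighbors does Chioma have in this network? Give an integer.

4

Chioma is directly tied to Eva, Iris, Yusuf, and Zara. That is 4 neighbors, so the degree of Chioma is 4.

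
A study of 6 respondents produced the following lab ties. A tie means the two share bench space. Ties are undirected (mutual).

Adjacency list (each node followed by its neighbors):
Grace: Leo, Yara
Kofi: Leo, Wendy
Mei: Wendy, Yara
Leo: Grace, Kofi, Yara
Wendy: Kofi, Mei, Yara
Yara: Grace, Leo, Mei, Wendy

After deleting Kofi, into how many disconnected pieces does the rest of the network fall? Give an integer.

1

Kofi's neighbors (Leo and Wendy) remain reachable from one another through other ties, so the rest of the network stays in one piece.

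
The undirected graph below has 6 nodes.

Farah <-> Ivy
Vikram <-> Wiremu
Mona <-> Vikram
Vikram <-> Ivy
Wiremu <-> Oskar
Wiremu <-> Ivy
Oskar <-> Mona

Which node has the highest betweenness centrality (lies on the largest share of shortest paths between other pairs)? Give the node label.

Unnormalized betweenness of each node: Farah:0, Ivy:4, Mona:1/2, Oskar:1/2, Vikram:5/2, Wiremu:5/2.
Ivy has the largest value, 4, making it the main broker — the node through which the most shortest paths run.

Ivy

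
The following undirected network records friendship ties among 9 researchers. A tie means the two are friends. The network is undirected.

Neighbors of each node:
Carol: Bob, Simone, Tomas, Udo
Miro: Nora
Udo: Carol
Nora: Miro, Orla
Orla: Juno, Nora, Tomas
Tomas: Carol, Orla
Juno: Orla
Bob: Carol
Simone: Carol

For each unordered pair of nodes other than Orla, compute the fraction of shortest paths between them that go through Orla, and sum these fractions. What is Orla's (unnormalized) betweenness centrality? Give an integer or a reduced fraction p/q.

17

Pairs whose geodesics pass through Orla — Nora–Tomas: 1; Nora–Juno: 1; Nora–Carol: 1; Nora–Udo: 1; Nora–Bob: 1; Nora–Simone: 1; Miro–Tomas: 1; Miro–Juno: 1; Miro–Carol: 1; Miro–Udo: 1; Miro–Bob: 1; Miro–Simone: 1; Tomas–Juno: 1; Juno–Carol: 1 … (+3 more pairs).
All other pairs contribute 0.
Summing the contributions gives betweenness(Orla) = 17.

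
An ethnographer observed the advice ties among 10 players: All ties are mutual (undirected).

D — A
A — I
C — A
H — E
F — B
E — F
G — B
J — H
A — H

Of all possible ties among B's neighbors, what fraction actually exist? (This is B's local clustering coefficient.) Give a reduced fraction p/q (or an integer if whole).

0

B's neighbors: F and G (k = 2).
Possible neighbor pairs: C(2,2) = 1. Edges among them: none → e = 0.
Clustering(B) = 0/1.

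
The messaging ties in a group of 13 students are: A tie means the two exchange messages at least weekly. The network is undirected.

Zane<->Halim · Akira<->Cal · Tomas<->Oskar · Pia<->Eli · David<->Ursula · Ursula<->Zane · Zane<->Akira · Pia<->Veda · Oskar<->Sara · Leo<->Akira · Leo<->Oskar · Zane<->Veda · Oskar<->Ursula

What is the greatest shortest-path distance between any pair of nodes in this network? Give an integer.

Eccentricity of each node (its greatest distance to any other): Akira:4, Cal:5, David:5, Eli:6, Halim:4, Leo:5, Oskar:5, Pia:5, Sara:6, Tomas:6, Ursula:4, Veda:4, Zane:3.
The maximum eccentricity is 6, realized for instance by the pair Sara–Eli via Sara – Oskar – Ursula – Zane – Veda – Pia – Eli. So the diameter is 6.

6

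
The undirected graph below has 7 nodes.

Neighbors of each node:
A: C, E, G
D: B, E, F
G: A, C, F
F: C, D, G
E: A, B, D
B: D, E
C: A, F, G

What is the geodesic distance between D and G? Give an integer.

One shortest route is D – F – G, which uses 2 edges, and D and G are not directly tied, so nothing shorter exists. So d(D,G) = 2.

2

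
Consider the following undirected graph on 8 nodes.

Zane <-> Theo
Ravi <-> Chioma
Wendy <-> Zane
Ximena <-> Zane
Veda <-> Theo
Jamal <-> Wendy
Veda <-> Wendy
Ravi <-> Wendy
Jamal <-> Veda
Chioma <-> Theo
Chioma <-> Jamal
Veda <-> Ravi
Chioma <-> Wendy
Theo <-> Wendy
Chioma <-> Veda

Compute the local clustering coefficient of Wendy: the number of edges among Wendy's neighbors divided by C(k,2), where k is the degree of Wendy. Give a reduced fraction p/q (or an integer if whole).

Wendy's neighbors: Chioma, Jamal, Ravi, Theo, Veda, and Zane (k = 6).
Possible neighbor pairs: C(6,2) = 15. Edges among them: Chioma–Jamal, Chioma–Ravi, Chioma–Theo, Chioma–Veda, Jamal–Veda, Ravi–Veda, Theo–Veda, Theo–Zane → e = 8.
Clustering(Wendy) = 8/15.

8/15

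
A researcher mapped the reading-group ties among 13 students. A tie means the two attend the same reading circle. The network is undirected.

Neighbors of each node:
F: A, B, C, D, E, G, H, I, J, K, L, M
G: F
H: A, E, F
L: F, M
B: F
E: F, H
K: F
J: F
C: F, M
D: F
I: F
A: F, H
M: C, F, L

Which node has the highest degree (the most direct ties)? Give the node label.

Degrees — A:2, B:1, C:2, D:1, E:2, F:12, G:1, H:3, I:1, J:1, K:1, L:2, M:3.
The maximum is 12, attained only by F.

F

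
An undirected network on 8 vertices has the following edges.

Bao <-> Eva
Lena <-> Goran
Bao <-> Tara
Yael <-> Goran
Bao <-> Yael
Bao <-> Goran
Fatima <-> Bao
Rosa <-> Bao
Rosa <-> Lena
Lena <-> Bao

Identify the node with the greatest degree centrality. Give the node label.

Bao

Degrees — Bao:7, Eva:1, Fatima:1, Goran:3, Lena:3, Rosa:2, Tara:1, Yael:2.
The maximum is 7, attained only by Bao.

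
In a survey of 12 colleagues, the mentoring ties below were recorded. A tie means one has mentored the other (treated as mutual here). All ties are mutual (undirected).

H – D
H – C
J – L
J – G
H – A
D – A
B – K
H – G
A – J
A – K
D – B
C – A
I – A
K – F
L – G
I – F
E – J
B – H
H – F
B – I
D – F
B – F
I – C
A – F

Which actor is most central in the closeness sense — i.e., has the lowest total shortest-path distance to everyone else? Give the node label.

Farness (sum of distances to all others) for each node — A:15, B:21, C:21, D:20, E:29, F:18, G:21, H:17, I:21, J:19, K:22, L:26.
The smallest farness is 15, for A, so A has the highest closeness.

A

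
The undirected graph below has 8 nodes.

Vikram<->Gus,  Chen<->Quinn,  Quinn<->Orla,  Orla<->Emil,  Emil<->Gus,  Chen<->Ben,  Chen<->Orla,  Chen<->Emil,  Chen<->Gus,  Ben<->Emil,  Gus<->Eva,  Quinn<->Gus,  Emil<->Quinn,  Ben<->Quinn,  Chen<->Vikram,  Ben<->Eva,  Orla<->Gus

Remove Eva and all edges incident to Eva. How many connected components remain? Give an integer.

1

Eva's neighbors (Ben and Gus) remain reachable from one another through other ties, so the rest of the network stays in one piece.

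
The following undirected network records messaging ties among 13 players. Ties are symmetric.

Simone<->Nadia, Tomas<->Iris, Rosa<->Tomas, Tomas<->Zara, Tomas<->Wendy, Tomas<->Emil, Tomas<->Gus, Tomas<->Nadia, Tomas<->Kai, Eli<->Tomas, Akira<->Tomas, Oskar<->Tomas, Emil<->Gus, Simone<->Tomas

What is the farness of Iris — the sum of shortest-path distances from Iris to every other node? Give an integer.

Distances from Iris: Akira:2, Eli:2, Emil:2, Gus:2, Kai:2, Nadia:2, Oskar:2, Rosa:2, Simone:2, Tomas:1, Wendy:2, Zara:2.
Sum = 2 + 2 + 2 + 2 + 2 + 2 + 2 + 2 + 2 + 1 + 2 + 2 = 23.

23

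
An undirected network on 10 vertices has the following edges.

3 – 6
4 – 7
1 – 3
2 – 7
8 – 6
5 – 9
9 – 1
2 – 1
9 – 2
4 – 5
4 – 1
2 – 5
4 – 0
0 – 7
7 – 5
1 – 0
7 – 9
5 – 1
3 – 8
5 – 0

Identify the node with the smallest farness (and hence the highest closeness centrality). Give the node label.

1

Farness (sum of distances to all others) for each node — 0:16, 1:12, 2:16, 3:16, 4:16, 5:14, 6:23, 7:18, 8:23, 9:16.
The smallest farness is 12, for 1, so 1 has the highest closeness.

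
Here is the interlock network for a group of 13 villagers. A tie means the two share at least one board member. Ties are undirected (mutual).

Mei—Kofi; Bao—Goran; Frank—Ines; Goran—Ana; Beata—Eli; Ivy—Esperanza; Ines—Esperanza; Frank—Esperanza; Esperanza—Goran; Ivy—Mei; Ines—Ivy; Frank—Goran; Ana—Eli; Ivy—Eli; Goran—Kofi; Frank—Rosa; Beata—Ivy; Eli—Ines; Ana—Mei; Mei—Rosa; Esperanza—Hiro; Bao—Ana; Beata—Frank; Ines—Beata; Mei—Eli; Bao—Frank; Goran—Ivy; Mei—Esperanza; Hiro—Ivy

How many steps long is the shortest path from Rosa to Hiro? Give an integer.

3

One shortest route is Rosa – Frank – Esperanza – Hiro, which uses 3 edges, and at distance 2 from Rosa we only reach {Ana, Bao, Beata, Eli, Esperanza, Goran, Ines, Ivy, Kofi}, which does not include Hiro. So d(Rosa,Hiro) = 3.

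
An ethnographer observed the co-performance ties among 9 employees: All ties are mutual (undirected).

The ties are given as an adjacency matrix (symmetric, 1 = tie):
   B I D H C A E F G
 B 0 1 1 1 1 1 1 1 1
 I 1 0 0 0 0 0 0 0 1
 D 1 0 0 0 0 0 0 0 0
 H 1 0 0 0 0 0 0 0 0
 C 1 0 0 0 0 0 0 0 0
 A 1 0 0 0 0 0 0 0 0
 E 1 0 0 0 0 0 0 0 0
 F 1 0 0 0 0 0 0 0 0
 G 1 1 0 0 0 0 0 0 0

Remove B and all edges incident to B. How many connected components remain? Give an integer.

Without B, the remaining ties split the others into: {G, I}; {D}; {H}; {C}; {A}; {E}; {F}.
That's 7 separate components.

7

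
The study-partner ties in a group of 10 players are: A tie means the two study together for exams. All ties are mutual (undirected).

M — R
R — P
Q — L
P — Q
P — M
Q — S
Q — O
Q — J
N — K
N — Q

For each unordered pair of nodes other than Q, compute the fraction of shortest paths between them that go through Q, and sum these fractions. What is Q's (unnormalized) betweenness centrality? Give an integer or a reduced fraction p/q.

Pairs whose geodesics pass through Q — K–J: 1; K–P: 1; K–L: 1; K–O: 1; K–M: 1; K–R: 1; K–S: 1; J–P: 1; J–N: 1; J–L: 1; J–O: 1; J–M: 1; J–R: 1; J–S: 1 … (+18 more pairs).
All other pairs contribute 0.
Summing the contributions gives betweenness(Q) = 32.

32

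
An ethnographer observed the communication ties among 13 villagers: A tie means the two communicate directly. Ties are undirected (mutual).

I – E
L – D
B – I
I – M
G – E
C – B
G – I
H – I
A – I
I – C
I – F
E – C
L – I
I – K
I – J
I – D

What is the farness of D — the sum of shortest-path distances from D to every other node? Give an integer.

22

Distances from D: A:2, B:2, C:2, E:2, F:2, G:2, H:2, I:1, J:2, K:2, L:1, M:2.
Sum = 2 + 2 + 2 + 2 + 2 + 2 + 2 + 1 + 2 + 2 + 1 + 2 = 22.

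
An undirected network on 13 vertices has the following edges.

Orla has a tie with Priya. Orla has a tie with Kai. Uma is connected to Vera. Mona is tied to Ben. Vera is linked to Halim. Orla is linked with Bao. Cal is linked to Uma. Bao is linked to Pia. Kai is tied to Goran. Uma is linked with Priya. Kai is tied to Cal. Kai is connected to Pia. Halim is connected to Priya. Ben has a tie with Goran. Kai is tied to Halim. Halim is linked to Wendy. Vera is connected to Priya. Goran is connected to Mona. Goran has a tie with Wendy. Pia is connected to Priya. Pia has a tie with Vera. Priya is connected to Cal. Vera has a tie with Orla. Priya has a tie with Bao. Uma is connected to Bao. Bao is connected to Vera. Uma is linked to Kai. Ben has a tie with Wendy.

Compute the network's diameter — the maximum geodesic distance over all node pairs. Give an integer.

Eccentricity of each node (its greatest distance to any other): Bao:4, Ben:4, Cal:3, Goran:3, Halim:3, Kai:2, Mona:4, Orla:3, Pia:3, Priya:4, Uma:3, Vera:4, Wendy:3.
The maximum eccentricity is 4, realized for instance by the pair Priya–Mona via Priya – Pia – Kai – Goran – Mona. So the diameter is 4.

4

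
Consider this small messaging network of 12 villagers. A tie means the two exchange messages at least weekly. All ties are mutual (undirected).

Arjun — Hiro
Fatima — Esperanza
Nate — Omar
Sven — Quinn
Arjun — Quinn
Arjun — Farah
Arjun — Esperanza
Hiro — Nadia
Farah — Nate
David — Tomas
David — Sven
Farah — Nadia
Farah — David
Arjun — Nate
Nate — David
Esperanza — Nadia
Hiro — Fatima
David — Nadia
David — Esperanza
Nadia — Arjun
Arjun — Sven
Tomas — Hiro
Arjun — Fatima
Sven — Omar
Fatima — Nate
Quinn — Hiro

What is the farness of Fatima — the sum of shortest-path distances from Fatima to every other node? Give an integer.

18

Distances from Fatima: Arjun:1, David:2, Esperanza:1, Farah:2, Hiro:1, Nadia:2, Nate:1, Omar:2, Quinn:2, Sven:2, Tomas:2.
Sum = 1 + 2 + 1 + 2 + 1 + 2 + 1 + 2 + 2 + 2 + 2 = 18.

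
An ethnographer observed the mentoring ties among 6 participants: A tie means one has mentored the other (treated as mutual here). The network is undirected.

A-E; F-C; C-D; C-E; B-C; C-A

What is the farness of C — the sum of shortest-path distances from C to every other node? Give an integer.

Distances from C: A:1, B:1, D:1, E:1, F:1.
Sum = 1 + 1 + 1 + 1 + 1 = 5.

5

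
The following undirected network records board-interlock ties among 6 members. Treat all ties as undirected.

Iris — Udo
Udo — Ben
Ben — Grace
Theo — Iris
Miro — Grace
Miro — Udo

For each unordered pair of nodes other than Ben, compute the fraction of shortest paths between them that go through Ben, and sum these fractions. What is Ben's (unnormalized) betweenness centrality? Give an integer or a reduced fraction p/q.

3/2

Pairs whose geodesics pass through Ben — Grace–Udo: 1/2; Grace–Iris: 1/2; Grace–Theo: 1/2.
All other pairs contribute 0.
Summing the contributions gives betweenness(Ben) = 3/2.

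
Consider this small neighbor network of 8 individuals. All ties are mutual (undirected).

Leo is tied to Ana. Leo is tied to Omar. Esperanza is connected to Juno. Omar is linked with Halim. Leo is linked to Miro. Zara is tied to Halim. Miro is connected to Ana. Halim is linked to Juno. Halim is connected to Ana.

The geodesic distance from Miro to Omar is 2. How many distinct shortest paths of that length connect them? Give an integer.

The shortest distance is 2, and the only length-2 path is Miro–Leo–Omar. So there is exactly 1 shortest path.

1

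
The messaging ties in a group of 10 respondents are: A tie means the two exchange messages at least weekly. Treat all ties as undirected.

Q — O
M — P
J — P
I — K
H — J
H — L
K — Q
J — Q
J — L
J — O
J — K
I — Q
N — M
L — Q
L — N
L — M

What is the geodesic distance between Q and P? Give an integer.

One shortest route is Q – J – P, which uses 2 edges, and Q and P are not directly tied, so nothing shorter exists. So d(Q,P) = 2.

2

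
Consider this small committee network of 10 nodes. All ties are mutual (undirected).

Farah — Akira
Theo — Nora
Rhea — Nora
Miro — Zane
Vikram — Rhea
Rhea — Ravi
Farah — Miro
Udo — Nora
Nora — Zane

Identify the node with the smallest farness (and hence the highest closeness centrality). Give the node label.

Farness (sum of distances to all others) for each node — Akira:37, Farah:29, Miro:23, Nora:17, Ravi:29, Rhea:21, Theo:25, Udo:25, Vikram:29, Zane:19.
The smallest farness is 17, for Nora, so Nora has the highest closeness.

Nora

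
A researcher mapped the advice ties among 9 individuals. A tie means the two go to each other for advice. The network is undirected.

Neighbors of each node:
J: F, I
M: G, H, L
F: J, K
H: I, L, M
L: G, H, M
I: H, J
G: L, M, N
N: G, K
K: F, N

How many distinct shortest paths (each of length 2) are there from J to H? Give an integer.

1

The shortest distance is 2, and the only length-2 path is J–I–H. So there is exactly 1 shortest path.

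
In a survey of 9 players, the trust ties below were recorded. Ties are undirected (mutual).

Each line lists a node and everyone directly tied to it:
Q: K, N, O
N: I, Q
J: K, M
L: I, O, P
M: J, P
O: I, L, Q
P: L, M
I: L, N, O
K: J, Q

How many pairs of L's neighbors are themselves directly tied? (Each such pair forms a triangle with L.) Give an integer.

1

L's neighbors: I, O, and P.
Neighbor pairs that are themselves tied: L–I–O. Each forms one triangle with L, for 1 in total.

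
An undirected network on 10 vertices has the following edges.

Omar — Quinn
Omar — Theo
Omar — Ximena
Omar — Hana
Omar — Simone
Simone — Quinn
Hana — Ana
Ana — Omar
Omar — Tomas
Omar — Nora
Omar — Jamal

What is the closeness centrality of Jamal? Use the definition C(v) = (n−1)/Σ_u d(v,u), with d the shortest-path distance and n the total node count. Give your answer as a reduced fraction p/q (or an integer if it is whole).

Distances from Jamal: Ana:2, Hana:2, Nora:2, Omar:1, Quinn:2, Simone:2, Theo:2, Tomas:2, Ximena:2. Sum = 17.
n = 10, so closeness = 9/17.

9/17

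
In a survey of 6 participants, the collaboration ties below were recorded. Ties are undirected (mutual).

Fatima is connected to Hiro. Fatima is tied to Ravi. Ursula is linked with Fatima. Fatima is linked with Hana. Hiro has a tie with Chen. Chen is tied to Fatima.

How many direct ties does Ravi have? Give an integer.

Ravi is directly tied to Fatima. That is 1 neighbor, so the degree of Ravi is 1.

1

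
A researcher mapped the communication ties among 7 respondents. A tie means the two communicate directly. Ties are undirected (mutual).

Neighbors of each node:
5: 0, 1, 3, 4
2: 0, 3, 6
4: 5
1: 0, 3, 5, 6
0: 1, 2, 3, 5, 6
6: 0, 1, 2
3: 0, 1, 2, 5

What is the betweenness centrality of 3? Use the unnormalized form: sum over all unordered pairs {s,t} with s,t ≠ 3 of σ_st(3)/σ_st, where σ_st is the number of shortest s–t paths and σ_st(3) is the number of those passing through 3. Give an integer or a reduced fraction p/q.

Pairs whose geodesics pass through 3 — 1–2: 1/3; 2–4: 1/2; 2–5: 1/2.
All other pairs contribute 0.
Summing the contributions gives betweenness(3) = 4/3.

4/3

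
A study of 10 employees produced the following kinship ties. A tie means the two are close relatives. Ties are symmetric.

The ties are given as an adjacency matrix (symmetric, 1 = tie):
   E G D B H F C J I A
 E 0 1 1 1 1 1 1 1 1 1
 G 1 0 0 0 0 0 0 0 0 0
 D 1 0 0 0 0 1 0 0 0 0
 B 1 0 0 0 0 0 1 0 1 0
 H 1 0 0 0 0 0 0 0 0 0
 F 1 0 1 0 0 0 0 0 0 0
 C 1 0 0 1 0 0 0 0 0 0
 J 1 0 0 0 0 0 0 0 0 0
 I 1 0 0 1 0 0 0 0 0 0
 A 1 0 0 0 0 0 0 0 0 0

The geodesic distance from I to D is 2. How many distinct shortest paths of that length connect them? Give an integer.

1

The shortest distance is 2, and the only length-2 path is I–E–D. So there is exactly 1 shortest path.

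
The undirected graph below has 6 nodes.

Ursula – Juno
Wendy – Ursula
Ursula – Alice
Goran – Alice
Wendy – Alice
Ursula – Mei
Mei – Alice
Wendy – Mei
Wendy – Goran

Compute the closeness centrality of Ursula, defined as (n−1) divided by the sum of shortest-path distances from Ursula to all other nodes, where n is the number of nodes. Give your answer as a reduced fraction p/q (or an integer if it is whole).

5/6

Distances from Ursula: Alice:1, Goran:2, Juno:1, Mei:1, Wendy:1. Sum = 6.
n = 6, so closeness = 5/6.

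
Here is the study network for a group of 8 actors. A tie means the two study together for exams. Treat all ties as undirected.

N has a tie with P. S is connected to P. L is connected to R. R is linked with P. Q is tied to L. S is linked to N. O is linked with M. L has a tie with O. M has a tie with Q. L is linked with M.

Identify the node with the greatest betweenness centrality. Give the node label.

Unnormalized betweenness of each node: L:25/2, M:1/2, N:0, O:0, P:10, Q:0, R:12, S:0.
L has the largest value, 25/2, making it the main broker — the node through which the most shortest paths run.

L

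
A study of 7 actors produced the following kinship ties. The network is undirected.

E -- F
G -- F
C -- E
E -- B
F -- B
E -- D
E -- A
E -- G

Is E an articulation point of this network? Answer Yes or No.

Removing E leaves {B, F, and G} with no path to {D}, so the network splits into 4 components. E is a cut vertex.

Yes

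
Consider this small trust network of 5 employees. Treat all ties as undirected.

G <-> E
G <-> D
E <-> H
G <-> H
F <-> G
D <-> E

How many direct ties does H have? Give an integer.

2

H is directly tied to E and G. That is 2 neighbors, so the degree of H is 2.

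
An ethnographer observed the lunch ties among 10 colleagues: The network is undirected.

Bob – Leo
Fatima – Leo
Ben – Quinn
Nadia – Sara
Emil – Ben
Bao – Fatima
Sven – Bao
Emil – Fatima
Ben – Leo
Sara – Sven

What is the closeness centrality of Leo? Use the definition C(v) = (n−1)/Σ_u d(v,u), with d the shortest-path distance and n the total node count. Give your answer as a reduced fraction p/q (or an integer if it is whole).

3/7

Distances from Leo: Bao:2, Ben:1, Bob:1, Emil:2, Fatima:1, Nadia:5, Quinn:2, Sara:4, Sven:3. Sum = 21.
n = 10, so closeness = 9/21 = 3/7.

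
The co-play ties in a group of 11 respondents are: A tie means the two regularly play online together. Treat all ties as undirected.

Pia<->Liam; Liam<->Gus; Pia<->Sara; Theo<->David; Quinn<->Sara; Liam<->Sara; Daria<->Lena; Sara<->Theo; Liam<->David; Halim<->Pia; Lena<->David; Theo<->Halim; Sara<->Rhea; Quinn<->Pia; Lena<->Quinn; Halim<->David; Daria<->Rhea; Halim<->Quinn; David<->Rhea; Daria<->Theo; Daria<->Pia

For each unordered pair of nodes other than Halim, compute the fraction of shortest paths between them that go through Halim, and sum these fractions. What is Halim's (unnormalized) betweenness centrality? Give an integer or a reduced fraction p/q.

Pairs whose geodesics pass through Halim — Theo–Pia: 1/3; Theo–Quinn: 1/2; Pia–David: 1/2; David–Quinn: 1/2.
All other pairs contribute 0.
Summing the contributions gives betweenness(Halim) = 11/6.

11/6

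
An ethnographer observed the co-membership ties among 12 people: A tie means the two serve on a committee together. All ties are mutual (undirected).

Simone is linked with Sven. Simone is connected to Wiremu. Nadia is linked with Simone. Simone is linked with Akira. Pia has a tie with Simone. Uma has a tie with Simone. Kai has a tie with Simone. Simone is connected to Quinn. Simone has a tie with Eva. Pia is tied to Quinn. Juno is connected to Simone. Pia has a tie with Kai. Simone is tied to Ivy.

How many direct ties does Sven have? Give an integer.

Sven is directly tied to Simone. That is 1 neighbor, so the degree of Sven is 1.

1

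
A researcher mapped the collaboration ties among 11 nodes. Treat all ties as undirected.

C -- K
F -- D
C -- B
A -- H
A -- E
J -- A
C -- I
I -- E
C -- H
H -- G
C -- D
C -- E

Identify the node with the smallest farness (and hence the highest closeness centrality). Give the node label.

Farness (sum of distances to all others) for each node — A:22, B:24, C:15, D:22, E:19, F:31, G:27, H:18, I:21, J:31, K:24.
The smallest farness is 15, for C, so C has the highest closeness.

C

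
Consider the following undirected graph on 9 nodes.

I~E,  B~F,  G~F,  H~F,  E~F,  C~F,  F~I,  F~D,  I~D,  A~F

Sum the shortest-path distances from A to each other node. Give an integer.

15

Distances from A: B:2, C:2, D:2, E:2, F:1, G:2, H:2, I:2.
Sum = 2 + 2 + 2 + 2 + 1 + 2 + 2 + 2 = 15.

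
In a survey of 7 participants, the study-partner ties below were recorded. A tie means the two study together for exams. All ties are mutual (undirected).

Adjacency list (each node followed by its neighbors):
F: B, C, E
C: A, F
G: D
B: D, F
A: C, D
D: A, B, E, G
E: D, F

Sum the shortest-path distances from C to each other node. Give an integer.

11

Distances from C: A:1, B:2, D:2, E:2, F:1, G:3.
Sum = 1 + 2 + 2 + 2 + 1 + 3 = 11.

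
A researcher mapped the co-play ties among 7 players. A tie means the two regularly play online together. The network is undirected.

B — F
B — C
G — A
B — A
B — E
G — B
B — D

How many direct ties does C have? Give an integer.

C is directly tied to B. That is 1 neighbor, so the degree of C is 1.

1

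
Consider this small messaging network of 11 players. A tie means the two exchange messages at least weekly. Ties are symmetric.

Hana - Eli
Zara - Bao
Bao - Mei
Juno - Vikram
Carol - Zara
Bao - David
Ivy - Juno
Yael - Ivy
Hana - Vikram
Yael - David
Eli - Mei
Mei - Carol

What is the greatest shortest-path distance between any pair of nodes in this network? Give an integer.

5

Eccentricity of each node (its greatest distance to any other): Bao:4, Carol:5, David:4, Eli:4, Hana:4, Ivy:5, Juno:5, Mei:4, Vikram:5, Yael:4, Zara:5.
The maximum eccentricity is 5, realized for instance by the pair Zara–Vikram via Zara – Bao – Mei – Eli – Hana – Vikram. So the diameter is 5.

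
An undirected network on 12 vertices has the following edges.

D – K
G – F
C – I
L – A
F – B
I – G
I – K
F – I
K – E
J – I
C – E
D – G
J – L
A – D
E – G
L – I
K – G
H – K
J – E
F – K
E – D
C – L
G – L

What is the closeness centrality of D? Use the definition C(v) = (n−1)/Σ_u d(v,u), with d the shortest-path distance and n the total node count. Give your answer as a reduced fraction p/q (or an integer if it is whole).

Distances from D: A:1, B:3, C:2, E:1, F:2, G:1, H:2, I:2, J:2, K:1, L:2. Sum = 19.
n = 12, so closeness = 11/19.

11/19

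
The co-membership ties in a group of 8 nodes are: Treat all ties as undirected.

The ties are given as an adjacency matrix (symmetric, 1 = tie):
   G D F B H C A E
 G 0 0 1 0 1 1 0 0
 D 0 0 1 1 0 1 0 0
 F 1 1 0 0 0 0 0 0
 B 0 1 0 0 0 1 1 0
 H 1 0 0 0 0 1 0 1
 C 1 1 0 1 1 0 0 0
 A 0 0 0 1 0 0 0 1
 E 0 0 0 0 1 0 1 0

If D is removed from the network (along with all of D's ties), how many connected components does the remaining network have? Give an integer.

1

D's neighbors (B, C, and F) remain reachable from one another through other ties, so the rest of the network stays in one piece.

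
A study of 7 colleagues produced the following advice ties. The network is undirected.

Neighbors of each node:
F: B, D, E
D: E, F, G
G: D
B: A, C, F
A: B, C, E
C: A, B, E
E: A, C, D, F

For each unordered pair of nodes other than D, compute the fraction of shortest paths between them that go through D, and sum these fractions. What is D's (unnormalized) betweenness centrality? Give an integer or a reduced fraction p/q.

5

Pairs whose geodesics pass through D — B–G: 1; E–G: 1; A–G: 1; F–G: 1; C–G: 1.
All other pairs contribute 0.
Summing the contributions gives betweenness(D) = 5.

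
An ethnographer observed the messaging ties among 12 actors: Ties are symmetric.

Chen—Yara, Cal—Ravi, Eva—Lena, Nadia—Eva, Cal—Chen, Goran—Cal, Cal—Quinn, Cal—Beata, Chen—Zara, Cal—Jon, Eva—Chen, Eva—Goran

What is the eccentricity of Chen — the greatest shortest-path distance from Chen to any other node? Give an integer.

2

Distances from Chen: Beata:2, Cal:1, Eva:1, Goran:2, Jon:2, Lena:2, Nadia:2, Quinn:2, Ravi:2, Yara:1, Zara:1.
The largest is 2 (to Quinn, Beata, Jon, Goran, Ravi, Lena, and Nadia), so the eccentricity of Chen is 2.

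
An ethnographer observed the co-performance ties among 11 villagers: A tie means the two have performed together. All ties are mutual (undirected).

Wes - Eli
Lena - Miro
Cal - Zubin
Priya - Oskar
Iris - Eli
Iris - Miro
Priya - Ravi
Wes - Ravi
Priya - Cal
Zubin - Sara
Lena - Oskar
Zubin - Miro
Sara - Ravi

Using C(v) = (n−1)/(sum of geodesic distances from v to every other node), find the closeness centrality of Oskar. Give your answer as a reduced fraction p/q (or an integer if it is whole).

5/12

Distances from Oskar: Cal:2, Eli:4, Iris:3, Lena:1, Miro:2, Priya:1, Ravi:2, Sara:3, Wes:3, Zubin:3. Sum = 24.
n = 11, so closeness = 10/24 = 5/12.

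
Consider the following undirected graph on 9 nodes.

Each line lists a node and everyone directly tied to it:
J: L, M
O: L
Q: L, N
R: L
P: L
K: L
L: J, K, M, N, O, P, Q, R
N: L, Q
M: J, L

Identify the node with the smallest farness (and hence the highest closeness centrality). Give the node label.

Farness (sum of distances to all others) for each node — J:14, K:15, L:8, M:14, N:14, O:15, P:15, Q:14, R:15.
The smallest farness is 8, for L, so L has the highest closeness.

L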